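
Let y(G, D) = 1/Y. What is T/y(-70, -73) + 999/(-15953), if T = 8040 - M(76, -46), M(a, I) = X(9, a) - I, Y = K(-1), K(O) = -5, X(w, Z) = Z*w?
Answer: -583083149/15953 ≈ -36550.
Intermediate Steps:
Y = -5
M(a, I) = -I + 9*a (M(a, I) = a*9 - I = 9*a - I = -I + 9*a)
T = 7310 (T = 8040 - (-1*(-46) + 9*76) = 8040 - (46 + 684) = 8040 - 1*730 = 8040 - 730 = 7310)
y(G, D) = -⅕ (y(G, D) = 1/(-5) = -⅕)
T/y(-70, -73) + 999/(-15953) = 7310/(-⅕) + 999/(-15953) = 7310*(-5) + 999*(-1/15953) = -36550 - 999/15953 = -583083149/15953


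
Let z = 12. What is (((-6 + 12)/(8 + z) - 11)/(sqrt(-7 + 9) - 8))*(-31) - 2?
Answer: -224/5 - 107*sqrt(2)/20 ≈ -52.366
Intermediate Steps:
(((-6 + 12)/(8 + z) - 11)/(sqrt(-7 + 9) - 8))*(-31) - 2 = (((-6 + 12)/(8 + 12) - 11)/(sqrt(-7 + 9) - 8))*(-31) - 2 = ((6/20 - 11)/(sqrt(2) - 8))*(-31) - 2 = ((6*(1/20) - 11)/(-8 + sqrt(2)))*(-31) - 2 = ((3/10 - 11)/(-8 + sqrt(2)))*(-31) - 2 = -107/(10*(-8 + sqrt(2)))*(-31) - 2 = 3317/(10*(-8 + sqrt(2))) - 2 = -2 + 3317/(10*(-8 + sqrt(2)))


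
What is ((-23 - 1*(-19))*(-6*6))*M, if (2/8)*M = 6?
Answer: 3456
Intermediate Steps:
M = 24 (M = 4*6 = 24)
((-23 - 1*(-19))*(-6*6))*M = ((-23 - 1*(-19))*(-6*6))*24 = ((-23 + 19)*(-36))*24 = -4*(-36)*24 = 144*24 = 3456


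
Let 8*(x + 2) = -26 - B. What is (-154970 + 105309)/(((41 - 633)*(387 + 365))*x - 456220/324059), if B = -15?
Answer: -16093093999/486896895044 ≈ -0.033052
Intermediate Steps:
x = -27/8 (x = -2 + (-26 - 1*(-15))/8 = -2 + (-26 + 15)/8 = -2 + (1/8)*(-11) = -2 - 11/8 = -27/8 ≈ -3.3750)
(-154970 + 105309)/(((41 - 633)*(387 + 365))*x - 456220/324059) = (-154970 + 105309)/(((41 - 633)*(387 + 365))*(-27/8) - 456220/324059) = -49661/(-592*752*(-27/8) - 456220*1/324059) = -49661/(-445184*(-27/8) - 456220/324059) = -49661/(1502496 - 456220/324059) = -49661/486896895044/324059 = -49661*324059/486896895044 = -16093093999/486896895044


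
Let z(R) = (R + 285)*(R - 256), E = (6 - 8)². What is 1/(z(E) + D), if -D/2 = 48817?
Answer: -1/170462 ≈ -5.8664e-6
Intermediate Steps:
E = 4 (E = (-2)² = 4)
z(R) = (-256 + R)*(285 + R) (z(R) = (285 + R)*(-256 + R) = (-256 + R)*(285 + R))
D = -97634 (D = -2*48817 = -97634)
1/(z(E) + D) = 1/((-72960 + 4² + 29*4) - 97634) = 1/((-72960 + 16 + 116) - 97634) = 1/(-72828 - 97634) = 1/(-170462) = -1/170462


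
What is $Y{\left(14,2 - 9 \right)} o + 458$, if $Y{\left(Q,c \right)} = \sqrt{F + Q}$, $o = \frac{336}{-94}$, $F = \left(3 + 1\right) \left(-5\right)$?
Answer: $458 - \frac{168 i \sqrt{6}}{47} \approx 458.0 - 8.7556 i$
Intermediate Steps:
$F = -20$ ($F = 4 \left(-5\right) = -20$)
$o = - \frac{168}{47}$ ($o = 336 \left(- \frac{1}{94}\right) = - \frac{168}{47} \approx -3.5745$)
$Y{\left(Q,c \right)} = \sqrt{-20 + Q}$
$Y{\left(14,2 - 9 \right)} o + 458 = \sqrt{-20 + 14} \left(- \frac{168}{47}\right) + 458 = \sqrt{-6} \left(- \frac{168}{47}\right) + 458 = i \sqrt{6} \left(- \frac{168}{47}\right) + 458 = - \frac{168 i \sqrt{6}}{47} + 458 = 458 - \frac{168 i \sqrt{6}}{47}$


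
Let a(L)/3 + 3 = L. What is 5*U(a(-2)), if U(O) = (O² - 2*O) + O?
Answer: 1200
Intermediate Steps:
a(L) = -9 + 3*L
U(O) = O² - O
5*U(a(-2)) = 5*((-9 + 3*(-2))*(-1 + (-9 + 3*(-2)))) = 5*((-9 - 6)*(-1 + (-9 - 6))) = 5*(-15*(-1 - 15)) = 5*(-15*(-16)) = 5*240 = 1200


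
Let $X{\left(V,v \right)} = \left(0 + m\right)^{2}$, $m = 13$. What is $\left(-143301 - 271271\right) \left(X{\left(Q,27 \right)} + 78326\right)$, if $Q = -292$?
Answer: $-32541829140$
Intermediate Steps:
$X{\left(V,v \right)} = 169$ ($X{\left(V,v \right)} = \left(0 + 13\right)^{2} = 13^{2} = 169$)
$\left(-143301 - 271271\right) \left(X{\left(Q,27 \right)} + 78326\right) = \left(-143301 - 271271\right) \left(169 + 78326\right) = \left(-414572\right) 78495 = -32541829140$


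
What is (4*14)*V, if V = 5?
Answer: 280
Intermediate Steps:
(4*14)*V = (4*14)*5 = 56*5 = 280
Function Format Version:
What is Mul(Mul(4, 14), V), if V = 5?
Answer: 280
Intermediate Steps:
Mul(Mul(4, 14), V) = Mul(Mul(4, 14), 5) = Mul(56, 5) = 280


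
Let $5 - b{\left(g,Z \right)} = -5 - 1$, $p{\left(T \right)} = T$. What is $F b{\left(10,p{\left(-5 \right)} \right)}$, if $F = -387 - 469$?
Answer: $-9416$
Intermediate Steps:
$b{\left(g,Z \right)} = 11$ ($b{\left(g,Z \right)} = 5 - \left(-5 - 1\right) = 5 - -6 = 5 + 6 = 11$)
$F = -856$
$F b{\left(10,p{\left(-5 \right)} \right)} = \left(-856\right) 11 = -9416$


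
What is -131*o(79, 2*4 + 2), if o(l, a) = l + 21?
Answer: -13100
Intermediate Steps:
o(l, a) = 21 + l
-131*o(79, 2*4 + 2) = -131*(21 + 79) = -131*100 = -13100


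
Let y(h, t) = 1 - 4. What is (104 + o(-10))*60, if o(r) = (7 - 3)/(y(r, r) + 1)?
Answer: 6120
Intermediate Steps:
y(h, t) = -3
o(r) = -2 (o(r) = (7 - 3)/(-3 + 1) = 4/(-2) = 4*(-½) = -2)
(104 + o(-10))*60 = (104 - 2)*60 = 102*60 = 6120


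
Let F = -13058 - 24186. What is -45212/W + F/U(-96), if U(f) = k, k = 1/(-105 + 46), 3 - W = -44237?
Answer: 24303188457/11060 ≈ 2.1974e+6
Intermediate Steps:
W = 44240 (W = 3 - 1*(-44237) = 3 + 44237 = 44240)
k = -1/59 (k = 1/(-59) = -1/59 ≈ -0.016949)
U(f) = -1/59
F = -37244
-45212/W + F/U(-96) = -45212/44240 - 37244/(-1/59) = -45212*1/44240 - 37244*(-59) = -11303/11060 + 2197396 = 24303188457/11060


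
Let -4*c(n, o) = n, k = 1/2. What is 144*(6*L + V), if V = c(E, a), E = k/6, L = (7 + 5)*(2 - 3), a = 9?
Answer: -10371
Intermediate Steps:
k = ½ ≈ 0.50000
L = -12 (L = 12*(-1) = -12)
E = 1/12 (E = (½)/6 = (½)*(⅙) = 1/12 ≈ 0.083333)
c(n, o) = -n/4
V = -1/48 (V = -¼*1/12 = -1/48 ≈ -0.020833)
144*(6*L + V) = 144*(6*(-12) - 1/48) = 144*(-72 - 1/48) = 144*(-3457/48) = -10371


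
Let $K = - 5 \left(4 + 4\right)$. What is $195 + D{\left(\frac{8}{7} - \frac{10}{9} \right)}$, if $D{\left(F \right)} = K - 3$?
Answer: $152$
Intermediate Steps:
$K = -40$ ($K = \left(-5\right) 8 = -40$)
$D{\left(F \right)} = -43$ ($D{\left(F \right)} = -40 - 3 = -43$)
$195 + D{\left(\frac{8}{7} - \frac{10}{9} \right)} = 195 - 43 = 152$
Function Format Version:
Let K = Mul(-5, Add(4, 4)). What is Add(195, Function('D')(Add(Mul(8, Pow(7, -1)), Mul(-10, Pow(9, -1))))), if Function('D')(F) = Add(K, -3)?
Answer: 152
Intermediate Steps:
K = -40 (K = Mul(-5, 8) = -40)
Function('D')(F) = -43 (Function('D')(F) = Add(-40, -3) = -43)
Add(195, Function('D')(Add(Mul(8, Pow(7, -1)), Mul(-10, Pow(9, -1))))) = Add(195, -43) = 152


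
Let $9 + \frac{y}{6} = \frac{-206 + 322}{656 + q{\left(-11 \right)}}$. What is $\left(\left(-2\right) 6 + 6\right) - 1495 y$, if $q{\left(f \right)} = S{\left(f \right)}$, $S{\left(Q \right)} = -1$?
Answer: $\frac{10366740}{131} \approx 79135.0$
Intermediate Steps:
$q{\left(f \right)} = -1$
$y = - \frac{34674}{655}$ ($y = -54 + 6 \frac{-206 + 322}{656 - 1} = -54 + 6 \cdot \frac{116}{655} = -54 + \frac{696}{655} = - \frac{34674}{655} \approx -52.937$)
$\left(\left(-2\right) 6 + 6\right) - 1495 y = \left(\left(-2\right) 6 + 6\right) - - \frac{10367526}{131} = \left(-12 + 6\right) + \frac{10367526}{131} = -6 + \frac{10367526}{131} = \frac{10366740}{131}$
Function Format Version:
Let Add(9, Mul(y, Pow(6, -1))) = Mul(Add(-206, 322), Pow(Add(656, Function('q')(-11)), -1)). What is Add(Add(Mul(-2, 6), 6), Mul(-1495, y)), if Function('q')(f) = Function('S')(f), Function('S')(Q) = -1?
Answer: Rational(10366740, 131) ≈ 79135.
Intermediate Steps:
Function('q')(f) = -1
y = Rational(-34674, 655) (y = Add(-54, Mul(6, Mul(Add(-206, 322), Pow(Add(656, -1), -1)))) = Add(-54, Mul(6, Mul(116, Pow(655, -1)))) = Add(-54, Mul(6, Mul(116, Rational(1, 655)))) = Add(-54, Mul(6, Rational(116, 655))) = Add(-54, Rational(696, 655)) = Rational(-34674, 655) ≈ -52.937)
Add(Add(Mul(-2, 6), 6), Mul(-1495, y)) = Add(Add(Mul(-2, 6), 6), Mul(-1495, Rational(-34674, 655))) = Add(Add(-12, 6), Rational(10367526, 131)) = Add(-6, Rational(10367526, 131)) = Rational(10366740, 131)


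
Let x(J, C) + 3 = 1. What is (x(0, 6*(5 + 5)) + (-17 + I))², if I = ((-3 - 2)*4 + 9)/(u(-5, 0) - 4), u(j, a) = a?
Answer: 4225/16 ≈ 264.06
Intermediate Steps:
x(J, C) = -2 (x(J, C) = -3 + 1 = -2)
I = 11/4 (I = ((-3 - 2)*4 + 9)/(0 - 4) = (-5*4 + 9)/(-4) = (-20 + 9)*(-¼) = -11*(-¼) = 11/4 ≈ 2.7500)
(x(0, 6*(5 + 5)) + (-17 + I))² = (-2 + (-17 + 11/4))² = (-2 - 57/4)² = (-65/4)² = 4225/16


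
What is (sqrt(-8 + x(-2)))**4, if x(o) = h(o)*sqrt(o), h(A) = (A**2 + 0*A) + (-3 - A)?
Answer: 46 - 48*I*sqrt(2) ≈ 46.0 - 67.882*I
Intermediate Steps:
h(A) = -3 + A**2 - A (h(A) = (A**2 + 0) + (-3 - A) = A**2 + (-3 - A) = -3 + A**2 - A)
x(o) = sqrt(o)*(-3 + o**2 - o) (x(o) = (-3 + o**2 - o)*sqrt(o) = sqrt(o)*(-3 + o**2 - o))
(sqrt(-8 + x(-2)))**4 = (sqrt(-8 + sqrt(-2)*(-3 + (-2)**2 - 1*(-2))))**4 = (sqrt(-8 + (I*sqrt(2))*(-3 + 4 + 2)))**4 = (sqrt(-8 + (I*sqrt(2))*3))**4 = (sqrt(-8 + 3*I*sqrt(2)))**4 = (-8 + 3*I*sqrt(2))**2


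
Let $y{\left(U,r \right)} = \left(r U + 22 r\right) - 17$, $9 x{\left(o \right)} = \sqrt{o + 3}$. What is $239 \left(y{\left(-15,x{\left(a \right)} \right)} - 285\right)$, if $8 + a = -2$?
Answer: $-72178 + \frac{1673 i \sqrt{7}}{9} \approx -72178.0 + 491.82 i$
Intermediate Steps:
$a = -10$ ($a = -8 - 2 = -10$)
$x{\left(o \right)} = \frac{\sqrt{3 + o}}{9}$ ($x{\left(o \right)} = \frac{\sqrt{o + 3}}{9} = \frac{\sqrt{3 + o}}{9}$)
$y{\left(U,r \right)} = -17 + 22 r + U r$ ($y{\left(U,r \right)} = \left(U r + 22 r\right) - 17 = \left(22 r + U r\right) - 17 = -17 + 22 r + U r$)
$239 \left(y{\left(-15,x{\left(a \right)} \right)} - 285\right) = 239 \left(\left(-17 + 22 \frac{\sqrt{3 - 10}}{9} - 15 \frac{\sqrt{3 - 10}}{9}\right) - 285\right) = 239 \left(\left(-17 + 22 \frac{\sqrt{-7}}{9} - 15 \frac{\sqrt{-7}}{9}\right) - 285\right) = 239 \left(\left(-17 + 22 \frac{i \sqrt{7}}{9} - 15 \frac{i \sqrt{7}}{9}\right) - 285\right) = 239 \left(\left(-17 + \frac{22 i \sqrt{7}}{9} - \frac{5 i \sqrt{7}}{3}\right) - 285\right) = 239 \left(\left(-17 + \frac{7 i \sqrt{7}}{9}\right) - 285\right) = 239 \left(-302 + \frac{7 i \sqrt{7}}{9}\right) = -72178 + \frac{1673 i \sqrt{7}}{9}$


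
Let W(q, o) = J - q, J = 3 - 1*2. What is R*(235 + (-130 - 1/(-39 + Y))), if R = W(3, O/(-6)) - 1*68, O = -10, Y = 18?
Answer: -22060/3 ≈ -7353.3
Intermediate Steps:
J = 1 (J = 3 - 2 = 1)
W(q, o) = 1 - q
R = -70 (R = (1 - 1*3) - 1*68 = (1 - 3) - 68 = -2 - 68 = -70)
R*(235 + (-130 - 1/(-39 + Y))) = -70*(235 + (-130 - 1/(-39 + 18))) = -70*(235 + (-130 - 1/(-21))) = -70*(235 + (-130 - 1*(-1/21))) = -70*(235 + (-130 + 1/21)) = -70*(235 - 2729/21) = -70*2206/21 = -22060/3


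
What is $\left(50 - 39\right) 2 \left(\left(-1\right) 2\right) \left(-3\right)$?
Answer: $132$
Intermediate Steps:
$\left(50 - 39\right) 2 \left(\left(-1\right) 2\right) \left(-3\right) = 11 \cdot 2 \left(-2\right) \left(-3\right) = 11 \left(\left(-4\right) \left(-3\right)\right) = 11 \cdot 12 = 132$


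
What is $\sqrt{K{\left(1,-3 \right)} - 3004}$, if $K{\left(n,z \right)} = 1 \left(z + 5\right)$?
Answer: $i \sqrt{3002} \approx 54.791 i$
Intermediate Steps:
$K{\left(n,z \right)} = 5 + z$ ($K{\left(n,z \right)} = 1 \left(5 + z\right) = 5 + z$)
$\sqrt{K{\left(1,-3 \right)} - 3004} = \sqrt{\left(5 - 3\right) - 3004} = \sqrt{2 - 3004} = \sqrt{-3002} = i \sqrt{3002}$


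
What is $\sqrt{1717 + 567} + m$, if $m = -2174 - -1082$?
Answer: $-1092 + 2 \sqrt{571} \approx -1044.2$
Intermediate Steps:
$m = -1092$ ($m = -2174 + 1082 = -1092$)
$\sqrt{1717 + 567} + m = \sqrt{1717 + 567} - 1092 = \sqrt{2284} - 1092 = 2 \sqrt{571} - 1092 = -1092 + 2 \sqrt{571}$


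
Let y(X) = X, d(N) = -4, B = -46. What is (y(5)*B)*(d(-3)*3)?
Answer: 2760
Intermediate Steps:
(y(5)*B)*(d(-3)*3) = (5*(-46))*(-4*3) = -230*(-12) = 2760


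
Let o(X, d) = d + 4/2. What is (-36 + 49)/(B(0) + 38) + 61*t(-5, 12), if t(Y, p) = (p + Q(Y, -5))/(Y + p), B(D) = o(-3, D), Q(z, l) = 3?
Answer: 36691/280 ≈ 131.04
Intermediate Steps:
o(X, d) = 2 + d (o(X, d) = d + 4*(1/2) = d + 2 = 2 + d)
B(D) = 2 + D
t(Y, p) = (3 + p)/(Y + p) (t(Y, p) = (p + 3)/(Y + p) = (3 + p)/(Y + p))
(-36 + 49)/(B(0) + 38) + 61*t(-5, 12) = (-36 + 49)/((2 + 0) + 38) + 61*((3 + 12)/(-5 + 12)) = 13/(2 + 38) + 61*(15/7) = 13/40 + 61*((1/7)*15) = 13*(1/40) + 61*(15/7) = 13/40 + 915/7 = 36691/280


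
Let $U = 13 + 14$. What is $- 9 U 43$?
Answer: $-10449$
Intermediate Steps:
$U = 27$
$- 9 U 43 = \left(-9\right) 27 \cdot 43 = \left(-243\right) 43 = -10449$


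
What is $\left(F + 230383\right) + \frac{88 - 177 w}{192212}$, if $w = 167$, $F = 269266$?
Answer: $\frac{96038504117}{192212} \approx 4.9965 \cdot 10^{5}$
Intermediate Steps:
$\left(F + 230383\right) + \frac{88 - 177 w}{192212} = \left(269266 + 230383\right) + \frac{88 - 29559}{192212} = 499649 + \left(88 - 29559\right) \frac{1}{192212} = 499649 - \frac{29471}{192212} = \frac{96038504117}{192212}$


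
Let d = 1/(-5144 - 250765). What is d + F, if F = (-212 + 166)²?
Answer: 541503443/255909 ≈ 2116.0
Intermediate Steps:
d = -1/255909 (d = 1/(-255909) = -1/255909 ≈ -3.9076e-6)
F = 2116 (F = (-46)² = 2116)
d + F = -1/255909 + 2116 = 541503443/255909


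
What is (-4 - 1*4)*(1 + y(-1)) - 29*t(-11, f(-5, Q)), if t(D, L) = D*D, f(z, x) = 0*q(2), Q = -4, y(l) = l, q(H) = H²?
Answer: -3509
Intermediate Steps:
f(z, x) = 0 (f(z, x) = 0*2² = 0*4 = 0)
t(D, L) = D²
(-4 - 1*4)*(1 + y(-1)) - 29*t(-11, f(-5, Q)) = (-4 - 1*4)*(1 - 1) - 29*(-11)² = (-4 - 4)*0 - 29*121 = -8*0 - 3509 = 0 - 3509 = -3509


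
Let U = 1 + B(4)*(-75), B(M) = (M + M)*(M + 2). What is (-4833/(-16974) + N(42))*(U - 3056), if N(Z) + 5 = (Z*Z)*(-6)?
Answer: 132902459635/1886 ≈ 7.0468e+7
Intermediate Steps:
N(Z) = -5 - 6*Z² (N(Z) = -5 + (Z*Z)*(-6) = -5 + Z²*(-6) = -5 - 6*Z²)
B(M) = 2*M*(2 + M) (B(M) = (2*M)*(2 + M) = 2*M*(2 + M))
U = -3599 (U = 1 + (2*4*(2 + 4))*(-75) = 1 + (2*4*6)*(-75) = 1 + 48*(-75) = 1 - 3600 = -3599)
(-4833/(-16974) + N(42))*(U - 3056) = (-4833/(-16974) + (-5 - 6*42²))*(-3599 - 3056) = (-4833*(-1/16974) + (-5 - 6*1764))*(-6655) = (537/1886 + (-5 - 10584))*(-6655) = (537/1886 - 10589)*(-6655) = -19970317/1886*(-6655) = 132902459635/1886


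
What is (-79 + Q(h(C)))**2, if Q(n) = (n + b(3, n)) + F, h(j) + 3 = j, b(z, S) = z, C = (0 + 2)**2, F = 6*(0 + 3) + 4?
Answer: 2809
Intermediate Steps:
F = 22 (F = 6*3 + 4 = 18 + 4 = 22)
C = 4 (C = 2**2 = 4)
h(j) = -3 + j
Q(n) = 25 + n (Q(n) = (n + 3) + 22 = (3 + n) + 22 = 25 + n)
(-79 + Q(h(C)))**2 = (-79 + (25 + (-3 + 4)))**2 = (-79 + (25 + 1))**2 = (-79 + 26)**2 = (-53)**2 = 2809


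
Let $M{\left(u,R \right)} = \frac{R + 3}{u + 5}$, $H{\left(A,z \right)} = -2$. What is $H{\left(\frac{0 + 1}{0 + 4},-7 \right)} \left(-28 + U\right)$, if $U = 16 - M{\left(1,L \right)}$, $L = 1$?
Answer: $\frac{76}{3} \approx 25.333$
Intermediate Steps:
$M{\left(u,R \right)} = \frac{3 + R}{5 + u}$
$U = \frac{46}{3}$ ($U = 16 - \frac{3 + 1}{5 + 1} = 16 - \frac{1}{6} \cdot 4 = 16 - \frac{2}{3} = \frac{46}{3} \approx 15.333$)
$H{\left(\frac{0 + 1}{0 + 4},-7 \right)} \left(-28 + U\right) = - 2 \left(-28 + \frac{46}{3}\right) = \left(-2\right) \left(- \frac{38}{3}\right) = \frac{76}{3}$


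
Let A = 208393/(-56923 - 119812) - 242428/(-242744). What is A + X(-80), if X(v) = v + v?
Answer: -1717989593053/10725340210 ≈ -160.18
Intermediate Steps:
X(v) = 2*v
A = -1935159453/10725340210 (A = 208393/(-176735) - 242428*(-1/242744) = 208393*(-1/176735) + 60607/60686 = -208393/176735 + 60607/60686 = -1935159453/10725340210 ≈ -0.18043)
A + X(-80) = -1935159453/10725340210 + 2*(-80) = -1935159453/10725340210 - 160 = -1717989593053/10725340210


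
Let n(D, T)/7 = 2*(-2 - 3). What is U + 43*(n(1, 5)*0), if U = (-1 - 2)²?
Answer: 9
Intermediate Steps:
n(D, T) = -70 (n(D, T) = 7*(2*(-2 - 3)) = 7*(2*(-5)) = 7*(-10) = -70)
U = 9 (U = (-3)² = 9)
U + 43*(n(1, 5)*0) = 9 + 43*(-70*0) = 9 + 43*0 = 9 + 0 = 9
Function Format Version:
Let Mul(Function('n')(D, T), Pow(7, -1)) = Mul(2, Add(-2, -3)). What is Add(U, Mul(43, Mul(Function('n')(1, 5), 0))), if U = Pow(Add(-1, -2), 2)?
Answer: 9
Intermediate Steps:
Function('n')(D, T) = -70 (Function('n')(D, T) = Mul(7, Mul(2, Add(-2, -3))) = Mul(7, Mul(2, -5)) = Mul(7, -10) = -70)
U = 9 (U = Pow(-3, 2) = 9)
Add(U, Mul(43, Mul(Function('n')(1, 5), 0))) = Add(9, Mul(43, Mul(-70, 0))) = Add(9, Mul(43, 0)) = Add(9, 0) = 9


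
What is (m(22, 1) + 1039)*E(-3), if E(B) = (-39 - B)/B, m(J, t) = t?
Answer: 12480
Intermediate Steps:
E(B) = (-39 - B)/B
(m(22, 1) + 1039)*E(-3) = (1 + 1039)*((-39 - 1*(-3))/(-3)) = 1040*(-(-39 + 3)/3) = 1040*(-⅓*(-36)) = 1040*12 = 12480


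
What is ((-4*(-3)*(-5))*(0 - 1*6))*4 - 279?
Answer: 1161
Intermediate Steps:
((-4*(-3)*(-5))*(0 - 1*6))*4 - 279 = ((12*(-5))*(0 - 6))*4 - 279 = -60*(-6)*4 - 279 = 360*4 - 279 = 1440 - 279 = 1161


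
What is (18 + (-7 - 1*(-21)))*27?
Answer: 864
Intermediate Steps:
(18 + (-7 - 1*(-21)))*27 = (18 + (-7 + 21))*27 = (18 + 14)*27 = 32*27 = 864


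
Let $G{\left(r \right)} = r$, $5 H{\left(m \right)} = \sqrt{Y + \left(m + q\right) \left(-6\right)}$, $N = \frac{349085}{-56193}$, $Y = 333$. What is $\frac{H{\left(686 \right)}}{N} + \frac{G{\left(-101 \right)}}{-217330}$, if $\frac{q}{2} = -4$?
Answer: $\frac{101}{217330} - \frac{168579 i \sqrt{415}}{1745425} \approx 0.00046473 - 1.9676 i$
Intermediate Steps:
$q = -8$ ($q = 2 \left(-4\right) = -8$)
$N = - \frac{349085}{56193}$ ($N = 349085 \left(- \frac{1}{56193}\right) = - \frac{349085}{56193} \approx -6.2122$)
$H{\left(m \right)} = \frac{\sqrt{381 - 6 m}}{5}$ ($H{\left(m \right)} = \frac{\sqrt{333 + \left(m - 8\right) \left(-6\right)}}{5} = \frac{\sqrt{333 + \left(-8 + m\right) \left(-6\right)}}{5} = \frac{\sqrt{333 - \left(-48 + 6 m\right)}}{5} = \frac{\sqrt{381 - 6 m}}{5}$)
$\frac{H{\left(686 \right)}}{N} + \frac{G{\left(-101 \right)}}{-217330} = \frac{\frac{1}{5} \sqrt{381 - 4116}}{- \frac{349085}{56193}} - \frac{101}{-217330} = \frac{\sqrt{381 - 4116}}{5} \left(- \frac{56193}{349085}\right) - - \frac{101}{217330} = \frac{\sqrt{-3735}}{5} \left(- \frac{56193}{349085}\right) + \frac{101}{217330} = \frac{3 i \sqrt{415}}{5} \left(- \frac{56193}{349085}\right) + \frac{101}{217330} = - \frac{168579 i \sqrt{415}}{1745425} + \frac{101}{217330} = \frac{101}{217330} - \frac{168579 i \sqrt{415}}{1745425}$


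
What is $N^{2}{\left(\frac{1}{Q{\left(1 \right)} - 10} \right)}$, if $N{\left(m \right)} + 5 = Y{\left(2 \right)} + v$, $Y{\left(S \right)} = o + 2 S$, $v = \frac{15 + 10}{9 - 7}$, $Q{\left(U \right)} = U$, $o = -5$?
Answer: $\frac{169}{4} \approx 42.25$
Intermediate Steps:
$v = \frac{25}{2} \approx 12.5$
$Y{\left(S \right)} = -5 + 2 S$
$N{\left(m \right)} = \frac{13}{2}$ ($N{\left(m \right)} = -5 + \left(\left(-5 + 2 \cdot 2\right) + \frac{25}{2}\right) = -5 + \left(\left(-5 + 4\right) + \frac{25}{2}\right) = -5 + \left(-1 + \frac{25}{2}\right) = -5 + \frac{23}{2} = \frac{13}{2}$)
$N^{2}{\left(\frac{1}{Q{\left(1 \right)} - 10} \right)} = \left(\frac{13}{2}\right)^{2} = \frac{169}{4}$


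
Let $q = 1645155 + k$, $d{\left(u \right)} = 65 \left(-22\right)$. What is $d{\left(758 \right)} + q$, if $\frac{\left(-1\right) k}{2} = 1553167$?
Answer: $-1462609$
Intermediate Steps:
$k = -3106334$ ($k = \left(-2\right) 1553167 = -3106334$)
$d{\left(u \right)} = -1430$
$q = -1461179$ ($q = 1645155 - 3106334 = -1461179$)
$d{\left(758 \right)} + q = -1430 - 1461179 = -1462609$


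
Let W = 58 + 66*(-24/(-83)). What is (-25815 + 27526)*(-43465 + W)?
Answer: -6161648067/83 ≈ -7.4237e+7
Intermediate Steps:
W = 6398/83 (W = 58 + 66*(-24*(-1/83)) = 58 + 66*(24/83) = 58 + 1584/83 = 6398/83 ≈ 77.084)
(-25815 + 27526)*(-43465 + W) = (-25815 + 27526)*(-43465 + 6398/83) = 1711*(-3601197/83) = -6161648067/83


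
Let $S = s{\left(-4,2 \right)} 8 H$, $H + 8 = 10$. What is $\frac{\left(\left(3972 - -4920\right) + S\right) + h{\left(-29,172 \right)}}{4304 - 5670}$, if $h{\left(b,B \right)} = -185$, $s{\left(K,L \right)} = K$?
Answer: $- \frac{8643}{1366} \approx -6.3272$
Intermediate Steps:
$H = 2$ ($H = -8 + 10 = 2$)
$S = -64$ ($S = \left(-4\right) 8 \cdot 2 = \left(-32\right) 2 = -64$)
$\frac{\left(\left(3972 - -4920\right) + S\right) + h{\left(-29,172 \right)}}{4304 - 5670} = \frac{\left(\left(3972 - -4920\right) - 64\right) - 185}{4304 - 5670} = \frac{\left(\left(3972 + 4920\right) - 64\right) - 185}{-1366} = \left(\left(8892 - 64\right) - 185\right) \left(- \frac{1}{1366}\right) = \left(8828 - 185\right) \left(- \frac{1}{1366}\right) = 8643 \left(- \frac{1}{1366}\right) = - \frac{8643}{1366}$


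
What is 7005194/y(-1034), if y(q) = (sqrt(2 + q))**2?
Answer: -3502597/516 ≈ -6788.0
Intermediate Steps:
y(q) = 2 + q
7005194/y(-1034) = 7005194/(2 - 1034) = 7005194/(-1032) = 7005194*(-1/1032) = -3502597/516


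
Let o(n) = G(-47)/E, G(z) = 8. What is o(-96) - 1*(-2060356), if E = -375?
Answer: 772633492/375 ≈ 2.0604e+6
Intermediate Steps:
o(n) = -8/375 (o(n) = 8/(-375) = 8*(-1/375) = -8/375)
o(-96) - 1*(-2060356) = -8/375 - 1*(-2060356) = -8/375 + 2060356 = 772633492/375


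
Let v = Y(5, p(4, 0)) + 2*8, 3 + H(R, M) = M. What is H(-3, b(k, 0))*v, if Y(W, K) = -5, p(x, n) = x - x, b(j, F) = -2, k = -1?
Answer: -55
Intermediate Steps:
p(x, n) = 0
H(R, M) = -3 + M
v = 11 (v = -5 + 2*8 = -5 + 16 = 11)
H(-3, b(k, 0))*v = (-3 - 2)*11 = -5*11 = -55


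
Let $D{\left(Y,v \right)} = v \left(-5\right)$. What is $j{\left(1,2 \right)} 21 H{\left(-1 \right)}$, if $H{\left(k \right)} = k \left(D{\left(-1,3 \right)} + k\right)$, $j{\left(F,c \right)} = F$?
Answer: $336$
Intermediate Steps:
$D{\left(Y,v \right)} = - 5 v$
$H{\left(k \right)} = k \left(-15 + k\right)$ ($H{\left(k \right)} = k \left(\left(-5\right) 3 + k\right) = k \left(-15 + k\right)$)
$j{\left(1,2 \right)} 21 H{\left(-1 \right)} = 1 \cdot 21 \left(- (-15 - 1)\right) = 21 \left(\left(-1\right) \left(-16\right)\right) = 21 \cdot 16 = 336$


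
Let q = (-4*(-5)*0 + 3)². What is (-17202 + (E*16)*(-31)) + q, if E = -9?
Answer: -12729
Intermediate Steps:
q = 9 (q = (20*0 + 3)² = (0 + 3)² = 3² = 9)
(-17202 + (E*16)*(-31)) + q = (-17202 - 9*16*(-31)) + 9 = (-17202 - 144*(-31)) + 9 = (-17202 + 4464) + 9 = -12738 + 9 = -12729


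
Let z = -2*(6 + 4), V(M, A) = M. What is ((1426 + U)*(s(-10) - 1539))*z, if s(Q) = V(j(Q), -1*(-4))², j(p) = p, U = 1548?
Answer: 85591720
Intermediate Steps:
s(Q) = Q²
z = -20 (z = -2*10 = -20)
((1426 + U)*(s(-10) - 1539))*z = ((1426 + 1548)*((-10)² - 1539))*(-20) = (2974*(100 - 1539))*(-20) = (2974*(-1439))*(-20) = -4279586*(-20) = 85591720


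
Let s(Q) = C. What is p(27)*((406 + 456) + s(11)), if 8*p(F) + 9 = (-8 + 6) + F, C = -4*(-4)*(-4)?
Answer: 1596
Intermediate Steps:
C = -64 (C = 16*(-4) = -64)
p(F) = -11/8 + F/8 (p(F) = -9/8 + ((-8 + 6) + F)/8 = -9/8 + (-2 + F)/8 = -9/8 + (-1/4 + F/8) = -11/8 + F/8)
s(Q) = -64
p(27)*((406 + 456) + s(11)) = (-11/8 + (1/8)*27)*((406 + 456) - 64) = (-11/8 + 27/8)*(862 - 64) = 2*798 = 1596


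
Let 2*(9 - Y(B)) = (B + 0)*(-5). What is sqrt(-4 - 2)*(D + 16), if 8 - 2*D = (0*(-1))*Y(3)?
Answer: 20*I*sqrt(6) ≈ 48.99*I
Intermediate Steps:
Y(B) = 9 + 5*B/2 (Y(B) = 9 - (B + 0)*(-5)/2 = 9 - B*(-5)/2 = 9 - (-5)*B/2 = 9 + 5*B/2)
D = 4 (D = 4 - 0*(-1)*(9 + (5/2)*3)/2 = 4 - 0*(9 + 15/2) = 4 - 0*33/2 = 4 - 1/2*0 = 4 + 0 = 4)
sqrt(-4 - 2)*(D + 16) = sqrt(-4 - 2)*(4 + 16) = sqrt(-6)*20 = (I*sqrt(6))*20 = 20*I*sqrt(6)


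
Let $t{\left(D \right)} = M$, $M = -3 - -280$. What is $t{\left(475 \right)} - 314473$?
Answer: $-314196$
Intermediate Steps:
$M = 277$ ($M = -3 + 280 = 277$)
$t{\left(D \right)} = 277$
$t{\left(475 \right)} - 314473 = 277 - 314473 = -314196$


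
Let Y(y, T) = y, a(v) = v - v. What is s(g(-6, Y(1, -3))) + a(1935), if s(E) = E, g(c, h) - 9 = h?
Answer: 10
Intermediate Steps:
a(v) = 0
g(c, h) = 9 + h
s(g(-6, Y(1, -3))) + a(1935) = (9 + 1) + 0 = 10 + 0 = 10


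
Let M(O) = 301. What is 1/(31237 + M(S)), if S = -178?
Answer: 1/31538 ≈ 3.1708e-5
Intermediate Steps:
1/(31237 + M(S)) = 1/(31237 + 301) = 1/31538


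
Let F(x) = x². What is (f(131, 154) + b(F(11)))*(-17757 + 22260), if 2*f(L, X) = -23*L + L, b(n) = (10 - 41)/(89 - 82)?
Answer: -45561354/7 ≈ -6.5088e+6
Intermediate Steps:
b(n) = -31/7
f(L, X) = -11*L (f(L, X) = (-23*L + L)/2 = (-22*L)/2 = -11*L)
(f(131, 154) + b(F(11)))*(-17757 + 22260) = (-11*131 - 31/7)*(-17757 + 22260) = (-1441 - 31/7)*4503 = -10118/7*4503 = -45561354/7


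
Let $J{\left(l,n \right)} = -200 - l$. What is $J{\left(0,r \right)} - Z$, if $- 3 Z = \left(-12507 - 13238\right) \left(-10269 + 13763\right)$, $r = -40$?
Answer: $- \frac{89953630}{3} \approx -2.9985 \cdot 10^{7}$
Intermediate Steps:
$Z = \frac{89953030}{3}$ ($Z = - \frac{\left(-12507 - 13238\right) \left(-10269 + 13763\right)}{3} = - \frac{\left(-25745\right) 3494}{3} = \left(- \frac{1}{3}\right) \left(-89953030\right) = \frac{89953030}{3} \approx 2.9984 \cdot 10^{7}$)
$J{\left(0,r \right)} - Z = \left(-200 - 0\right) - \frac{89953030}{3} = \left(-200 + 0\right) - \frac{89953030}{3} = -200 - \frac{89953030}{3} = - \frac{89953630}{3}$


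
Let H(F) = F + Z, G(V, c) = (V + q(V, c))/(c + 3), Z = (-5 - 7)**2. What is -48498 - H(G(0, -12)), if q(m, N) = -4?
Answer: -437782/9 ≈ -48642.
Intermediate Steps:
Z = 144 (Z = (-12)**2 = 144)
G(V, c) = (-4 + V)/(3 + c) (G(V, c) = (V - 4)/(c + 3) = (-4 + V)/(3 + c))
H(F) = 144 + F (H(F) = F + 144 = 144 + F)
-48498 - H(G(0, -12)) = -48498 - (144 + (-4 + 0)/(3 - 12)) = -48498 - (144 - 4/(-9)) = -48498 - (144 - 1/9*(-4)) = -48498 - (144 + 4/9) = -48498 - 1*1300/9 = -48498 - 1300/9 = -437782/9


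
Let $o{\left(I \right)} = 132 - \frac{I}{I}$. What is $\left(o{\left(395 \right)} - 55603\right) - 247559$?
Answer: $-303031$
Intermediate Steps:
$o{\left(I \right)} = 131$ ($o{\left(I \right)} = 132 - 1 = 131$)
$\left(o{\left(395 \right)} - 55603\right) - 247559 = \left(131 - 55603\right) - 247559 = -55472 - 247559 = -303031$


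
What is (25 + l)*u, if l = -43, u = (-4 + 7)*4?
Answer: -216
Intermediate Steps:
u = 12 (u = 3*4 = 12)
(25 + l)*u = (25 - 43)*12 = -18*12 = -216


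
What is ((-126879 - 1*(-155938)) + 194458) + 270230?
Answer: 493747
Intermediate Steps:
((-126879 - 1*(-155938)) + 194458) + 270230 = ((-126879 + 155938) + 194458) + 270230 = (29059 + 194458) + 270230 = 223517 + 270230 = 493747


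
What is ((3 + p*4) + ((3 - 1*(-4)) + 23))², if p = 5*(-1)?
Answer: 169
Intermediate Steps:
p = -5
((3 + p*4) + ((3 - 1*(-4)) + 23))² = ((3 - 5*4) + ((3 - 1*(-4)) + 23))² = ((3 - 20) + ((3 + 4) + 23))² = (-17 + (7 + 23))² = (-17 + 30)² = 13² = 169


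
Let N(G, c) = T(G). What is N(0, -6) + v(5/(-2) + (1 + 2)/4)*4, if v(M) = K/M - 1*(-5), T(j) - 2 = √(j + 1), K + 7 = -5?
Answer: 353/7 ≈ 50.429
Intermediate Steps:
K = -12 (K = -7 - 5 = -12)
T(j) = 2 + √(1 + j) (T(j) = 2 + √(j + 1) = 2 + √(1 + j))
N(G, c) = 2 + √(1 + G)
v(M) = 5 - 12/M (v(M) = -12/M - 1*(-5) = -12/M + 5 = 5 - 12/M)
N(0, -6) + v(5/(-2) + (1 + 2)/4)*4 = (2 + √(1 + 0)) + (5 - 12/(5/(-2) + (1 + 2)/4))*4 = (2 + √1) + (5 - 12/(5*(-½) + 3*(¼)))*4 = (2 + 1) + (5 - 12/(-5/2 + ¾))*4 = 3 + (5 - 12/(-7/4))*4 = 3 + (5 - 12*(-4/7))*4 = 3 + (5 + 48/7)*4 = 3 + (83/7)*4 = 3 + 332/7 = 353/7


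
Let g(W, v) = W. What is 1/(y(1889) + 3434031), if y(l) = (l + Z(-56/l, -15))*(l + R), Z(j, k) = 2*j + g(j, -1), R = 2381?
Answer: 1889/21722897869 ≈ 8.6959e-8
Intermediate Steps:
Z(j, k) = 3*j (Z(j, k) = 2*j + j = 3*j)
y(l) = (2381 + l)*(l - 168/l) (y(l) = (l + 3*(-56/l))*(l + 2381) = (l - 168/l)*(2381 + l) = (2381 + l)*(l - 168/l))
1/(y(1889) + 3434031) = 1/((-168 + 1889**2 - 400008/1889 + 2381*1889) + 3434031) = 1/((-168 + 3568321 - 400008*1/1889 + 4497709) + 3434031) = 1/((-168 + 3568321 - 400008/1889 + 4497709) + 3434031) = 1/(15236013310/1889 + 3434031) = 1/(21722897869/1889) = 1889/21722897869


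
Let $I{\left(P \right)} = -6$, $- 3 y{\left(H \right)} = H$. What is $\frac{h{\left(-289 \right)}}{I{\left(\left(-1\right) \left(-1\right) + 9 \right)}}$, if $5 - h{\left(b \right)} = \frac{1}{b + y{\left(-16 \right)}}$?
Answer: $- \frac{2129}{2553} \approx -0.83392$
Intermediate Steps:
$y{\left(H \right)} = - \frac{H}{3}$
$h{\left(b \right)} = 5 - \frac{1}{\frac{16}{3} + b}$ ($h{\left(b \right)} = 5 - \frac{1}{b - - \frac{16}{3}} = 5 - \frac{1}{b + \frac{16}{3}} = 5 - \frac{1}{\frac{16}{3} + b}$)
$\frac{h{\left(-289 \right)}}{I{\left(\left(-1\right) \left(-1\right) + 9 \right)}} = \frac{\frac{1}{16 + 3 \left(-289\right)} \left(77 + 15 \left(-289\right)\right)}{-6} = \frac{77 - 4335}{16 - 867} \left(- \frac{1}{6}\right) = \frac{1}{-851} \left(-4258\right) \left(- \frac{1}{6}\right) = \left(- \frac{1}{851}\right) \left(-4258\right) \left(- \frac{1}{6}\right) = \frac{4258}{851} \left(- \frac{1}{6}\right) = - \frac{2129}{2553}$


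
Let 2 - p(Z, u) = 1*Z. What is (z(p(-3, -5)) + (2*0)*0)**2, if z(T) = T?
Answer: 25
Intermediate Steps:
p(Z, u) = 2 - Z
(z(p(-3, -5)) + (2*0)*0)**2 = ((2 - 1*(-3)) + (2*0)*0)**2 = ((2 + 3) + 0*0)**2 = (5 + 0)**2 = 5**2 = 25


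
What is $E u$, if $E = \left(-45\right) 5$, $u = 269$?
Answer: $-60525$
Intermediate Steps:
$E = -225$
$E u = \left(-225\right) 269 = -60525$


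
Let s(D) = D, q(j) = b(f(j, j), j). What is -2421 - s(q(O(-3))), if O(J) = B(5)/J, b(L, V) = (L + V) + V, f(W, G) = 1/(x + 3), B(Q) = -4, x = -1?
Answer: -14545/6 ≈ -2424.2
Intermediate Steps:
f(W, G) = 1/2 (f(W, G) = 1/(-1 + 3) = 1/2)
b(L, V) = L + 2*V
O(J) = -4/J
q(j) = 1/2 + 2*j
-2421 - s(q(O(-3))) = -2421 - (1/2 + 2*(-4/(-3))) = -2421 - (1/2 + 2*(-4*(-1/3))) = -2421 - (1/2 + 2*(4/3)) = -2421 - (1/2 + 8/3) = -2421 - 1*19/6 = -2421 - 19/6 = -14545/6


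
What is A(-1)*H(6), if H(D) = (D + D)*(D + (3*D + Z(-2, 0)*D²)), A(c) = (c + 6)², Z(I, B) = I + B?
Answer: -14400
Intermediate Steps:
Z(I, B) = B + I
A(c) = (6 + c)²
H(D) = 2*D*(-2*D² + 4*D) (H(D) = (D + D)*(D + (3*D + (0 - 2)*D²)) = (2*D)*(D + (3*D - 2*D²)) = (2*D)*(D + (-2*D² + 3*D)) = (2*D)*(-2*D² + 4*D) = 2*D*(-2*D² + 4*D))
A(-1)*H(6) = (6 - 1)²*(4*6²*(2 - 1*6)) = 5²*(4*36*(2 - 6)) = 25*(4*36*(-4)) = 25*(-576) = -14400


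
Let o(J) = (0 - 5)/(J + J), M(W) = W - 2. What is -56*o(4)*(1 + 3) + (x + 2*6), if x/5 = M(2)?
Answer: 152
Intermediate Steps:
M(W) = -2 + W
o(J) = -5/(2*J) (o(J) = -5*1/(2*J) = -5/(2*J))
x = 0 (x = 5*(-2 + 2) = 5*0 = 0)
-56*o(4)*(1 + 3) + (x + 2*6) = -56*(-5/2/4)*(1 + 3) + (0 + 2*6) = -56*(-5/2*¼)*4 + (0 + 12) = -(-35)*4 + 12 = -56*(-5/2) + 12 = 140 + 12 = 152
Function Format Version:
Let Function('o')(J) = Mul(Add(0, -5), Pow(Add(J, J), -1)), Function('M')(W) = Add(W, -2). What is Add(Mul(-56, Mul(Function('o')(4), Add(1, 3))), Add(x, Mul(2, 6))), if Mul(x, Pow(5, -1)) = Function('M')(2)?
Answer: 152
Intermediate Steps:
Function('M')(W) = Add(-2, W)
Function('o')(J) = Mul(Rational(-5, 2), Pow(J, -1)) (Function('o')(J) = Mul(-5, Pow(Mul(2, J), -1)) = Mul(-5, Mul(Rational(1, 2), Pow(J, -1))) = Mul(Rational(-5, 2), Pow(J, -1)))
x = 0 (x = Mul(5, Add(-2, 2)) = Mul(5, 0) = 0)
Add(Mul(-56, Mul(Function('o')(4), Add(1, 3))), Add(x, Mul(2, 6))) = Add(Mul(-56, Mul(Mul(Rational(-5, 2), Pow(4, -1)), Add(1, 3))), Add(0, Mul(2, 6))) = Add(Mul(-56, Mul(Mul(Rational(-5, 2), Rational(1, 4)), 4)), Add(0, 12)) = Add(Mul(-56, Mul(Rational(-5, 8), 4)), 12) = Add(Mul(-56, Rational(-5, 2)), 12) = Add(140, 12) = 152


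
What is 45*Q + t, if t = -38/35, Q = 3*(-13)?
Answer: -61463/35 ≈ -1756.1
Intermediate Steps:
Q = -39
t = -38/35 (t = -38*1/35 = -38/35 ≈ -1.0857)
45*Q + t = 45*(-39) - 38/35 = -1755 - 38/35 = -61463/35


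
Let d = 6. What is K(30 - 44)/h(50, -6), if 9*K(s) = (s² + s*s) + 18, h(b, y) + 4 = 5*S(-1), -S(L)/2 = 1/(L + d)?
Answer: -205/27 ≈ -7.5926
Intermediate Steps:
S(L) = -2/(6 + L) (S(L) = -2/(L + 6) = -2/(6 + L))
h(b, y) = -6 (h(b, y) = -4 + 5*(-2/(6 - 1)) = -4 + 5*(-2/5) = -4 + 5*(-2*⅕) = -4 + 5*(-⅖) = -4 - 2 = -6)
K(s) = 2 + 2*s²/9 (K(s) = ((s² + s*s) + 18)/9 = ((s² + s²) + 18)/9 = (2*s² + 18)/9 = (18 + 2*s²)/9 = 2 + 2*s²/9)
K(30 - 44)/h(50, -6) = (2 + 2*(30 - 44)²/9)/(-6) = (2 + (2/9)*(-14)²)*(-⅙) = (2 + (2/9)*196)*(-⅙) = (2 + 392/9)*(-⅙) = (410/9)*(-⅙) = -205/27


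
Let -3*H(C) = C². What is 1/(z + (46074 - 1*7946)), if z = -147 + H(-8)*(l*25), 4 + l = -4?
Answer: 3/126743 ≈ 2.3670e-5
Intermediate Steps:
l = -8 (l = -4 - 4 = -8)
H(C) = -C²/3
z = 12359/3 (z = -147 + (-⅓*(-8)²)*(-8*25) = -147 - ⅓*64*(-200) = -147 - 64/3*(-200) = -147 + 12800/3 = 12359/3 ≈ 4119.7)
1/(z + (46074 - 1*7946)) = 1/(12359/3 + (46074 - 1*7946)) = 1/(12359/3 + (46074 - 7946)) = 1/(12359/3 + 38128) = 1/(126743/3) = 3/126743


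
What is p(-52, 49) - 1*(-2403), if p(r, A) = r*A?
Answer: -145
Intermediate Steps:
p(r, A) = A*r
p(-52, 49) - 1*(-2403) = 49*(-52) - 1*(-2403) = -2548 + 2403 = -145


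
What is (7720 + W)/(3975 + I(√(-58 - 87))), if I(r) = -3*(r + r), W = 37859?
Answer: 4026145/351241 + 30386*I*√145/1756205 ≈ 11.463 + 0.20834*I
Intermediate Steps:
I(r) = -6*r
(7720 + W)/(3975 + I(√(-58 - 87))) = (7720 + 37859)/(3975 - 6*√(-58 - 87)) = 45579/(3975 - 6*I*√145)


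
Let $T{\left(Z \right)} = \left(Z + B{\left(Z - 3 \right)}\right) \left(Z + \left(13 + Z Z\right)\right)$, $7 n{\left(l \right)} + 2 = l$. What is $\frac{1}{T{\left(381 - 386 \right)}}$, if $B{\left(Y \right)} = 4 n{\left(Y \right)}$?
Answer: $- \frac{7}{2475} \approx -0.0028283$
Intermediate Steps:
$n{\left(l \right)} = - \frac{2}{7} + \frac{l}{7}$
$B{\left(Y \right)} = - \frac{8}{7} + \frac{4 Y}{7}$ ($B{\left(Y \right)} = 4 \left(- \frac{2}{7} + \frac{Y}{7}\right) = - \frac{8}{7} + \frac{4 Y}{7}$)
$T{\left(Z \right)} = \left(- \frac{20}{7} + \frac{11 Z}{7}\right) \left(13 + Z + Z^{2}\right)$ ($T{\left(Z \right)} = \left(Z + \left(- \frac{8}{7} + \frac{4 \left(Z - 3\right)}{7}\right)\right) \left(Z + \left(13 + Z Z\right)\right) = \left(Z + \left(- \frac{8}{7} + \frac{4 \left(Z - 3\right)}{7}\right)\right) \left(Z + \left(13 + Z^{2}\right)\right) = \left(Z + \left(- \frac{8}{7} + \frac{4 \left(-3 + Z\right)}{7}\right)\right) \left(13 + Z + Z^{2}\right) = \left(Z + \left(- \frac{8}{7} + \left(- \frac{12}{7} + \frac{4 Z}{7}\right)\right)\right) \left(13 + Z + Z^{2}\right) = \left(Z + \left(- \frac{20}{7} + \frac{4 Z}{7}\right)\right) \left(13 + Z + Z^{2}\right) = \left(- \frac{20}{7} + \frac{11 Z}{7}\right) \left(13 + Z + Z^{2}\right)$)
$\frac{1}{T{\left(381 - 386 \right)}} = \frac{1}{- \frac{260}{7} - \frac{9 \left(381 - 386\right)^{2}}{7} + \frac{11 \left(381 - 386\right)^{3}}{7} + \frac{123 \left(381 - 386\right)}{7}} = \frac{1}{- \frac{260}{7} - \frac{9 \left(-5\right)^{2}}{7} + \frac{11 \left(-5\right)^{3}}{7} + \frac{123}{7} \left(-5\right)} = \frac{1}{- \frac{260}{7} - \frac{225}{7} + \frac{11}{7} \left(-125\right) - \frac{615}{7}} = \frac{1}{- \frac{260}{7} - \frac{225}{7} - \frac{1375}{7} - \frac{615}{7}} = \frac{1}{- \frac{2475}{7}} = - \frac{7}{2475}$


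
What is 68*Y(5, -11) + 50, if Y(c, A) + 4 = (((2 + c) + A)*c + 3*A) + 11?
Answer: -3078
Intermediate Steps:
Y(c, A) = 7 + 3*A + c*(2 + A + c) (Y(c, A) = -4 + ((((2 + c) + A)*c + 3*A) + 11) = -4 + (((2 + A + c)*c + 3*A) + 11) = -4 + ((c*(2 + A + c) + 3*A) + 11) = -4 + ((3*A + c*(2 + A + c)) + 11) = -4 + (11 + 3*A + c*(2 + A + c)) = 7 + 3*A + c*(2 + A + c))
68*Y(5, -11) + 50 = 68*(7 + 5² + 2*5 + 3*(-11) - 11*5) + 50 = 68*(7 + 25 + 10 - 33 - 55) + 50 = 68*(-46) + 50 = -3128 + 50 = -3078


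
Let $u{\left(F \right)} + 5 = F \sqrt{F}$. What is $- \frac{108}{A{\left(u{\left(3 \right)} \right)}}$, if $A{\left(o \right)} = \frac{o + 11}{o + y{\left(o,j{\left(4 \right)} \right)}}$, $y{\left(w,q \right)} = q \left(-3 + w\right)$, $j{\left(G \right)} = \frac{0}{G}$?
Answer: $684 - 396 \sqrt{3} \approx -1.8921$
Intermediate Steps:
$u{\left(F \right)} = -5 + F^{\frac{3}{2}}$ ($u{\left(F \right)} = -5 + F \sqrt{F} = -5 + F^{\frac{3}{2}}$)
$j{\left(G \right)} = 0$
$A{\left(o \right)} = \frac{11 + o}{o}$ ($A{\left(o \right)} = \frac{o + 11}{o + 0 \left(-3 + o\right)} = \frac{11 + o}{o + 0} = \frac{11 + o}{o}$)
$- \frac{108}{A{\left(u{\left(3 \right)} \right)}} = - \frac{108}{\frac{1}{-5 + 3^{\frac{3}{2}}} \left(11 - \left(5 - 3^{\frac{3}{2}}\right)\right)} = - \frac{108}{\frac{1}{-5 + 3 \sqrt{3}} \left(11 - \left(5 - 3 \sqrt{3}\right)\right)} = - \frac{108}{\frac{1}{-5 + 3 \sqrt{3}} \left(6 + 3 \sqrt{3}\right)} = - 108 \frac{-5 + 3 \sqrt{3}}{6 + 3 \sqrt{3}} = - \frac{108 \left(-5 + 3 \sqrt{3}\right)}{6 + 3 \sqrt{3}}$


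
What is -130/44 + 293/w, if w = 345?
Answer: -15979/7590 ≈ -2.1053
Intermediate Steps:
-130/44 + 293/w = -130/44 + 293/345 = -130*1/44 + 293*(1/345) = -65/22 + 293/345 = -15979/7590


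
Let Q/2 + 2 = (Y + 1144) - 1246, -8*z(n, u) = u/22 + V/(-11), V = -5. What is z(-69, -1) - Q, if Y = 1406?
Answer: -458313/176 ≈ -2604.1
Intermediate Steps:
z(n, u) = -5/88 - u/176 (z(n, u) = -(u/22 - 5/(-11))/8 = -(u*(1/22) - 5*(-1/11))/8 = -(u/22 + 5/11)/8 = -(5/11 + u/22)/8 = -5/88 - u/176)
Q = 2604 (Q = -4 + 2*((1406 + 1144) - 1246) = -4 + 2*(2550 - 1246) = -4 + 2*1304 = -4 + 2608 = 2604)
z(-69, -1) - Q = (-5/88 - 1/176*(-1)) - 1*2604 = (-5/88 + 1/176) - 2604 = -9/176 - 2604 = -458313/176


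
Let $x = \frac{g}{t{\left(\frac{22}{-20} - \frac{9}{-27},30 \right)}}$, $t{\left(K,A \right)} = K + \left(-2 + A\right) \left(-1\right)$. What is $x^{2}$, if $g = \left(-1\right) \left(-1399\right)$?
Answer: $\frac{1761480900}{744769} \approx 2365.1$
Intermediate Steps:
$g = 1399$
$t{\left(K,A \right)} = 2 + K - A$ ($t{\left(K,A \right)} = K - \left(-2 + A\right) = 2 + K - A$)
$x = - \frac{41970}{863}$ ($x = \frac{1399}{2 + \left(\frac{22}{-20} - \frac{9}{-27}\right) - 30} = \frac{1399}{2 + \left(22 \left(- \frac{1}{20}\right) - - \frac{1}{3}\right) - 30} = \frac{1399}{2 + \left(- \frac{11}{10} + \frac{1}{3}\right) - 30} = \frac{1399}{2 - \frac{23}{30} - 30} = \frac{1399}{- \frac{863}{30}} = 1399 \left(- \frac{30}{863}\right) = - \frac{41970}{863} \approx -48.633$)
$x^{2} = \left(- \frac{41970}{863}\right)^{2} = \frac{1761480900}{744769}$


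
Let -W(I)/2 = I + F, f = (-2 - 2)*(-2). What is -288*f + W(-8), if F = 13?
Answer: -2314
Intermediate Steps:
f = 8 (f = -4*(-2) = 8)
W(I) = -26 - 2*I (W(I) = -2*(I + 13) = -2*(13 + I) = -26 - 2*I)
-288*f + W(-8) = -288*8 + (-26 - 2*(-8)) = -2304 + (-26 + 16) = -2304 - 10 = -2314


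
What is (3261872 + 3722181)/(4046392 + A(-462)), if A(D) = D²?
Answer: 6984053/4259836 ≈ 1.6395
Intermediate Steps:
(3261872 + 3722181)/(4046392 + A(-462)) = (3261872 + 3722181)/(4046392 + (-462)²) = 6984053/(4046392 + 213444) = 6984053/4259836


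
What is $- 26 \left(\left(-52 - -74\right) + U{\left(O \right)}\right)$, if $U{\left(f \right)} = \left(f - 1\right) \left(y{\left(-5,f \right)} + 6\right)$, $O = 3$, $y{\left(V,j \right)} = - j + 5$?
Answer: $-988$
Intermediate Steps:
$y{\left(V,j \right)} = 5 - j$
$U{\left(f \right)} = \left(-1 + f\right) \left(11 - f\right)$ ($U{\left(f \right)} = \left(f - 1\right) \left(\left(5 - f\right) + 6\right) = \left(-1 + f\right) \left(11 - f\right)$)
$- 26 \left(\left(-52 - -74\right) + U{\left(O \right)}\right) = - 26 \left(\left(-52 - -74\right) - -16\right) = - 26 \left(\left(-52 + 74\right) - -16\right) = - 26 \left(22 - -16\right) = - 26 \left(22 + 16\right) = \left(-26\right) 38 = -988$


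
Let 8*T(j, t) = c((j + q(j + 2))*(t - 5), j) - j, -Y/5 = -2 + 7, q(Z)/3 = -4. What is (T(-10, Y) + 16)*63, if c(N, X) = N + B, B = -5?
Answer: 49959/8 ≈ 6244.9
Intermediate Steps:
q(Z) = -12 (q(Z) = 3*(-4) = -12)
c(N, X) = -5 + N (c(N, X) = N - 5 = -5 + N)
Y = -25 (Y = -5*(-2 + 7) = -5*5 = -25)
T(j, t) = -5/8 - j/8 + (-12 + j)*(-5 + t)/8 (T(j, t) = ((-5 + (j - 12)*(t - 5)) - j)/8 = ((-5 + (-12 + j)*(-5 + t)) - j)/8 = (-5 - j + (-12 + j)*(-5 + t))/8 = -5/8 - j/8 + (-12 + j)*(-5 + t)/8)
(T(-10, Y) + 16)*63 = ((55/8 - 3/2*(-25) - ¾*(-10) + (⅛)*(-10)*(-25)) + 16)*63 = ((55/8 + 75/2 + 15/2 + 125/4) + 16)*63 = (665/8 + 16)*63 = (793/8)*63 = 49959/8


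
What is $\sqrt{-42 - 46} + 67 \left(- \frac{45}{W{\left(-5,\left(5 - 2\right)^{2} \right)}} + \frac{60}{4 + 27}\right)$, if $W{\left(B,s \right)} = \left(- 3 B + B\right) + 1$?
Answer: $- \frac{49245}{341} + 2 i \sqrt{22} \approx -144.41 + 9.3808 i$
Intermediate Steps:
$W{\left(B,s \right)} = 1 - 2 B$ ($W{\left(B,s \right)} = - 2 B + 1 = 1 - 2 B$)
$\sqrt{-42 - 46} + 67 \left(- \frac{45}{W{\left(-5,\left(5 - 2\right)^{2} \right)}} + \frac{60}{4 + 27}\right) = \sqrt{-42 - 46} + 67 \left(- \frac{45}{1 - -10} + \frac{60}{4 + 27}\right) = \sqrt{-88} + 67 \left(- \frac{45}{1 + 10} + \frac{60}{31}\right) = 2 i \sqrt{22} + 67 \left(- \frac{45}{11} + 60 \cdot \frac{1}{31}\right) = 2 i \sqrt{22} + 67 \left(\left(-45\right) \frac{1}{11} + \frac{60}{31}\right) = 2 i \sqrt{22} + 67 \left(- \frac{45}{11} + \frac{60}{31}\right) = 2 i \sqrt{22} + 67 \left(- \frac{735}{341}\right) = 2 i \sqrt{22} - \frac{49245}{341} = - \frac{49245}{341} + 2 i \sqrt{22}$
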